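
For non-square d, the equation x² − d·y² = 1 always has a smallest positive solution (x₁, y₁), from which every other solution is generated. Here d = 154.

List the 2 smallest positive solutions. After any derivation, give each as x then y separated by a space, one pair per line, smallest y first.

[12; 2,2,3,1,2,1,3,2,2,24] for √154; ℓ=10 ⇒ convergent index 9
k=0  a_k=12  p_k/q_k = 12/1
…
k=3  a_k=3  p_k/q_k = 211/17
…
k=8  a_k=2  p_k/q_k = 8724/703
k=9  a_k=2  p_k/q_k = 21295/1716
fundamental: x₁=21295, y₁=1716  (since 453477025 − 154·2944656 = 1)
n=2: (21295,1716)∘(21295,1716) = (21295·21295+154·1716·1716, 21295·1716+1716·21295) = (906954049,73084440)

21295 1716
906954049 73084440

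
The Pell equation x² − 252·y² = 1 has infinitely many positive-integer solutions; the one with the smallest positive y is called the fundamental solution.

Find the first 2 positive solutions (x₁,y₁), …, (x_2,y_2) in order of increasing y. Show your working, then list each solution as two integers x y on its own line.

127 8
32257 2032

[15; 1,6,1,30] for √252; ℓ=4 ⇒ convergent index 3
step 0: (15, 1)  from 15·(1,0) + (0,1)
step 1: (16, 1)  from 1·(15,1) + (1,0)
step 2: (111, 7)  from 6·(16,1) + (15,1)
step 3: (127, 8)  from 1·(111,7) + (16,1)
fundamental: x₁=127, y₁=8  (since 16129 − 252·64 = 1)
k=2:  x_2 = 127·127+252·8·8 = 32257,  y_2 = 127·8+8·127 = 2032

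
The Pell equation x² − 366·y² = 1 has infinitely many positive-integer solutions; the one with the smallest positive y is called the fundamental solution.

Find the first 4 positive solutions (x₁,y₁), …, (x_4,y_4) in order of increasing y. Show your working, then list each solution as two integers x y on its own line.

d=366: √d = [19; 7,1,1,1,2,12,2,1,1,1,7,38] (ℓ=12, even), read p_11/q_11
step 0: (19, 1)  from 19·(1,0) + (0,1)
…
step 3: (287, 15)  from 1·(153,8) + (134,7)
step 4: (440, 23)  from 1·(287,15) + (153,8)
step 5: (1167, 61)  from 2·(440,23) + (287,15)
…
step 10: (119053, 6223)  from 1·(74554,3897) + (44499,2326)
step 11: (907925, 47458)  from 7·(119053,6223) + (74554,3897)
→ (907925, 47458).  Check: 907925²=824327805625, 366·47458²=824327805624, difference 1.
(907925+47458√366)^2 = 1648655611249 + 86176609300√366
(907925+47458√366)^3 = 2993711291685588725 + 156483795997357542√366
(907925+47458√366)^4 = 5436130649005627630680001 + 284151100961715516031400√366

907925 47458
1648655611249 86176609300
2993711291685588725 156483795997357542
5436130649005627630680001 284151100961715516031400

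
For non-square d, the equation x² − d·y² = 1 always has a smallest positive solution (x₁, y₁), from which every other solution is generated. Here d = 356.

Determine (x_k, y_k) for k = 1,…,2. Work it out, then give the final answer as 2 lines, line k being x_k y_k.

d=356: √d = [18; 1,6,1,1,2,…,6,1,36] (ℓ=14, even), read p_13/q_13
step 0: (18, 1)  from 18·(1,0) + (0,1)
…
step 3: (151, 8)  from 1·(132,7) + (19,1)
…
step 8: (9717, 515)  from 1·(8717,462) + (1000,53)
step 9: (28151, 1492)  from 2·(9717,515) + (8717,462)
step 10: (37868, 2007)  from 1·(28151,1492) + (9717,515)
…
step 12: (433982, 23001)  from 6·(66019,3499) + (37868,2007)
step 13: (500001, 26500)  from 1·(433982,23001) + (66019,3499)
(x₁, y₁) = (500001, 26500);  500001² − 356·26500² = 1 ✓
k=2:  x_2 = 500001·500001+356·26500·26500 = 500002000001,  y_2 = 500001·26500+26500·500001 = 26500053000

500001 26500
500002000001 26500053000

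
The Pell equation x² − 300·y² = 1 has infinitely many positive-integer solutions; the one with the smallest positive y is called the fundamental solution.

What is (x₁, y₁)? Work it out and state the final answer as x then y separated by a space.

1351 78

√300 = [17; 3,8,3,34, …], period ℓ=4 (even) → k=3
i=0: a=17 ⇒ p=17, q=1
i=1: a=3 ⇒ p=52, q=3
i=2: a=8 ⇒ p=433, q=25
i=3: a=3 ⇒ p=1351, q=78
→ (1351, 78).  Check: 1351²=1825201, 300·78²=1825200, difference 1.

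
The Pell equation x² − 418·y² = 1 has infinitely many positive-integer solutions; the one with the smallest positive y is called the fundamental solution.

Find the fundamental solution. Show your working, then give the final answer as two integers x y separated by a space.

33857 1656

√418 = [20; 2,4,20,4,2,40, …], period ℓ=6 (even) → k=5
step 0: (20, 1)  from 20·(1,0) + (0,1)
…
step 3: (3721, 182)  from 20·(184,9) + (41,2)
step 4: (15068, 737)  from 4·(3721,182) + (184,9)
step 5: (33857, 1656)  from 2·(15068,737) + (3721,182)
→ (33857, 1656).  Check: 33857²=1146296449, 418·1656²=1146296448, difference 1.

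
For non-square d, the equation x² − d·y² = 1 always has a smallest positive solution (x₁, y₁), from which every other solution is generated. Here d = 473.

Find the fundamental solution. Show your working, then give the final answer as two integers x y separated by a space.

87 4

d=473: √d = [21; 1,2,1,42] (ℓ=4, even), read p_3/q_3
k=0  a_k=21  p_k/q_k = 21/1
k=1  a_k=1  p_k/q_k = 22/1
k=2  a_k=2  p_k/q_k = 65/3
k=3  a_k=1  p_k/q_k = 87/4
→ (87, 4).  Check: 87²=7569, 473·4²=7568, difference 1.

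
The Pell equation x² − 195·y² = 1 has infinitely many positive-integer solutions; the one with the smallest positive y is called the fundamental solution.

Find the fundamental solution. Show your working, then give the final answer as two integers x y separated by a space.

√195 = [13; 1,26, …], period ℓ=2 (even) → k=1
step 0: (13, 1)  from 13·(1,0) + (0,1)
step 1: (14, 1)  from 1·(13,1) + (1,0)
(x₁, y₁) = (14, 1);  14² − 195·1² = 1 ✓

14 1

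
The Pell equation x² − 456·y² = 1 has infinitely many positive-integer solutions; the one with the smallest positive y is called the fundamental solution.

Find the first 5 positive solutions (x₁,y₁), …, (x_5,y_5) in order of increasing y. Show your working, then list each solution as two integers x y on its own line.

1025 48
2101249 98400
4307559425 201719952
8830494720001 413525803200
18102509868442625 847727694840048

[21; 2,1,4,1,2,42] for √456; ℓ=6 ⇒ convergent index 5
k=0  a_k=21  p_k/q_k = 21/1
…
k=4  a_k=1  p_k/q_k = 363/17
k=5  a_k=2  p_k/q_k = 1025/48
→ (1025, 48).  Check: 1025²=1050625, 456·48²=1050624, difference 1.
k=2:  x_2 = 1025·1025+456·48·48 = 2101249,  y_2 = 1025·48+48·1025 = 98400
k=3:  x_3 = 1025·2101249+456·48·98400 = 4307559425,  y_3 = 1025·98400+48·2101249 = 201719952
k=4:  x_4 = 1025·4307559425+456·48·201719952 = 8830494720001,  y_4 = 1025·201719952+48·4307559425 = 413525803200
k=5:  x_5 = 1025·8830494720001+456·48·413525803200 = 18102509868442625,  y_5 = 1025·413525803200+48·8830494720001 = 847727694840048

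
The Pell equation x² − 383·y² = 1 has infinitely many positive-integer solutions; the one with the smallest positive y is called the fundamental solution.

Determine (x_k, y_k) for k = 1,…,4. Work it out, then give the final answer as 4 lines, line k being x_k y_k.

√383 → a₀=19, period (1,1,3,19,3,1,1,38); ℓ=8 even so k=7
a_0=19:  p_0=19·1+0=19,  q_0=19·0+1=1
a_1=1:  p_1=1·19+1=20,  q_1=1·1+0=1
…
a_5=3:  p_5=3·2642+137=8063,  q_5=3·135+7=412
a_6=1:  p_6=1·8063+2642=10705,  q_6=1·412+135=547
a_7=1:  p_7=1·10705+8063=18768,  q_7=1·547+412=959
fundamental: x₁=18768, y₁=959  (since 352237824 − 383·919681 = 1)
(x_2, y_2) = (18768·18768 + 383·959·959, 18768·959 + 959·18768) = (704475647, 35997024)
(x_3, y_3) = (18768·704475647 + 383·959·35997024, 18768·35997024 + 959·704475647) = (26443197867024, 1351184291905)
(x_4, y_4) = (18768·26443197867024 + 383·959·1351184291905, 18768·1351184291905 + 959·26443197867024) = (992571874432137217, 50718053544949056)

18768 959
704475647 35997024
26443197867024 1351184291905
992571874432137217 50718053544949056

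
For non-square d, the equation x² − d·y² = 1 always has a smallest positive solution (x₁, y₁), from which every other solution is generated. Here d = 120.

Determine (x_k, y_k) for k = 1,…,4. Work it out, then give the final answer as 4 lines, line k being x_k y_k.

√120 → a₀=10, period (1,20); ℓ=2 even so k=1
i=0: a=10 ⇒ p=10, q=1
i=1: a=1 ⇒ p=11, q=1
(x₁, y₁) = (11, 1);  11² − 120·1² = 1 ✓
k=2:  x_2 = 11·11+120·1·1 = 241,  y_2 = 11·1+1·11 = 22
k=3:  x_3 = 11·241+120·1·22 = 5291,  y_3 = 11·22+1·241 = 483
k=4:  x_4 = 11·5291+120·1·483 = 116161,  y_4 = 11·483+1·5291 = 10604

11 1
241 22
5291 483
116161 10604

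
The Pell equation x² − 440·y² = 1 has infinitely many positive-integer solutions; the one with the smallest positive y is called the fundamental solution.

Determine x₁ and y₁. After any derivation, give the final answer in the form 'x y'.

[20; 1,40] for √440; ℓ=2 ⇒ convergent index 1
step 0: (20, 1)  from 20·(1,0) + (0,1)
step 1: (21, 1)  from 1·(20,1) + (1,0)
(x₁, y₁) = (21, 1);  21² − 440·1² = 1 ✓

21 1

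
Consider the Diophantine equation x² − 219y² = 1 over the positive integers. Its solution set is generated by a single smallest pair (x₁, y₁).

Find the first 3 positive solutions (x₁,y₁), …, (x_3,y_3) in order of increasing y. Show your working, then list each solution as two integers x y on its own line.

d=219: √d = [14; 1,3,1,28] (ℓ=4, even), read p_3/q_3
k=0  a_k=14  p_k/q_k = 14/1
…
k=2  a_k=3  p_k/q_k = 59/4
k=3  a_k=1  p_k/q_k = 74/5
→ (74, 5).  Check: 74²=5476, 219·5²=5475, difference 1.
(x_2, y_2) = (74·74 + 219·5·5, 74·5 + 5·74) = (10951, 740)
(x_3, y_3) = (74·10951 + 219·5·740, 74·740 + 5·10951) = (1620674, 109515)

74 5
10951 740
1620674 109515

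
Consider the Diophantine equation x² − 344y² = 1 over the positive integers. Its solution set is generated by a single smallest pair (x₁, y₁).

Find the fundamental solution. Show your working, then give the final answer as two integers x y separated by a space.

[18; 1,1,4,1,3,1,4,1,1,36] for √344; ℓ=10 ⇒ convergent index 9
a_0=18:  p_0=18·1+0=18,  q_0=18·0+1=1
a_1=1:  p_1=1·18+1=19,  q_1=1·1+0=1
a_2=1:  p_2=1·19+18=37,  q_2=1·1+1=2
a_3=4:  p_3=4·37+19=167,  q_3=4·2+1=9
a_4=1:  p_4=1·167+37=204,  q_4=1·9+2=11
a_5=3:  p_5=3·204+167=779,  q_5=3·11+9=42
a_6=1:  p_6=1·779+204=983,  q_6=1·42+11=53
a_7=4:  p_7=4·983+779=4711,  q_7=4·53+42=254
a_8=1:  p_8=1·4711+983=5694,  q_8=1·254+53=307
a_9=1:  p_9=1·5694+4711=10405,  q_9=1·307+254=561
fundamental: x₁=10405, y₁=561  (since 108264025 − 344·314721 = 1)

10405 561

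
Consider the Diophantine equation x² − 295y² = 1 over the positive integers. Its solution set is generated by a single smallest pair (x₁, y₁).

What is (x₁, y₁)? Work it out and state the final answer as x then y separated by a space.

2024999 117900

√295 = [17; 5,1,2,3,2,6,2,3,2,1,5,34, …], period ℓ=12 (even) → k=11
i=0: a=17 ⇒ p=17, q=1
…
i=5: a=2 ⇒ p=2250, q=131
…
i=9: a=2 ⇒ p=247414, q=14405
i=10: a=1 ⇒ p=355517, q=20699
i=11: a=5 ⇒ p=2024999, q=117900
→ (2024999, 117900).  Check: 2024999²=4100620950001, 295·117900²=4100620950000, difference 1.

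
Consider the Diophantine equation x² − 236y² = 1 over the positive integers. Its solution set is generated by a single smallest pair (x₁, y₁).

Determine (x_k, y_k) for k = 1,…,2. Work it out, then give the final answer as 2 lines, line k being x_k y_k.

561799 36570
631236232801 41089978860

√236 = [15; 2,1,3,5,1,6,1,5,3,1,2,30, …], period ℓ=12 (even) → k=11
i=0: a=15 ⇒ p=15, q=1
…
i=2: a=1 ⇒ p=46, q=3
i=3: a=3 ⇒ p=169, q=11
…
i=7: a=1 ⇒ p=8311, q=541
…
i=9: a=3 ⇒ p=154729, q=10072
i=10: a=1 ⇒ p=203535, q=13249
i=11: a=2 ⇒ p=561799, q=36570
fundamental: x₁=561799, y₁=36570  (since 315618116401 − 236·1337364900 = 1)
n=2: (561799,36570)∘(561799,36570) = (561799·561799+236·36570·36570, 561799·36570+36570·561799) = (631236232801,41089978860)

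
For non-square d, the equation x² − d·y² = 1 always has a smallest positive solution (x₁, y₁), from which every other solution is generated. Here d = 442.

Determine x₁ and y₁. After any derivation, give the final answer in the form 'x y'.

883 42

√442 → a₀=21, period (42); ℓ=1 odd so k=1
step 0: (21, 1)  from 21·(1,0) + (0,1)
step 1: (883, 42)  from 42·(21,1) + (1,0)
fundamental: x₁=883, y₁=42  (since 779689 − 442·1764 = 1)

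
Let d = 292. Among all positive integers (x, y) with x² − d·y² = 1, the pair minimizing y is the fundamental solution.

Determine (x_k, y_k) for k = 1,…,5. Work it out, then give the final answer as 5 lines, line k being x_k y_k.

d=292: √d = [17; 11,2,1,3,8,3,1,2,11,34] (ℓ=10, even), read p_9/q_9
step 0: (17, 1)  from 17·(1,0) + (0,1)
step 1: (188, 11)  from 11·(17,1) + (1,0)
step 2: (393, 23)  from 2·(188,11) + (17,1)
step 3: (581, 34)  from 1·(393,23) + (188,11)
…
step 5: (17669, 1034)  from 8·(2136,125) + (581,34)
step 6: (55143, 3227)  from 3·(17669,1034) + (2136,125)
…
step 8: (200767, 11749)  from 2·(72812,4261) + (55143,3227)
step 9: (2281249, 133500)  from 11·(200767,11749) + (72812,4261)
fundamental: x₁=2281249, y₁=133500  (since 5204097000001 − 292·17822250000 = 1)
k=2:  x_2 = 2281249·2281249+292·133500·133500 = 10408194000001,  y_2 = 2281249·133500+133500·2281249 = 609093483000
k=3:  x_3 = 2281249·10408194000001+292·133500·609093483000 = 47487364308614281249,  y_3 = 2281249·609093483000+133500·10408194000001 = 2778987798000400500
k=4:  x_4 = 2281249·47487364308614281249+292·133500·2778987798000400500 = 216661004683313632776000001,  y_4 = 2281249·2778987798000400500+133500·47487364308614281249 = 12679126270400622186966000
k=5:  x_5 = 2281249·216661004683313632776000001+292·133500·12679126270400622186966000 = 988515400545561595548925838281249,  y_5 = 2281249·12679126270400622186966000+133500·216661004683313632776000001 = 57848488250447518938990000667500

2281249 133500
10408194000001 609093483000
47487364308614281249 2778987798000400500
216661004683313632776000001 12679126270400622186966000
988515400545561595548925838281249 57848488250447518938990000667500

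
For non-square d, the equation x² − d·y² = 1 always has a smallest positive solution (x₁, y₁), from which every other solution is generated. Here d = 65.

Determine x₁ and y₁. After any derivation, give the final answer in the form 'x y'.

129 16

d=65: √d = [8; 16] (ℓ=1, odd), read p_1/q_1
step 0: (8, 1)  from 8·(1,0) + (0,1)
step 1: (129, 16)  from 16·(8,1) + (1,0)
fundamental: x₁=129, y₁=16  (since 16641 − 65·256 = 1)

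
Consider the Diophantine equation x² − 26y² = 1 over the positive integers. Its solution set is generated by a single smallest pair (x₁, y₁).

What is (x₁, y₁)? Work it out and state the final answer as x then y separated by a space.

51 10

d=26: √d = [5; 10] (ℓ=1, odd), read p_1/q_1
i=0: a=5 ⇒ p=5, q=1
i=1: a=10 ⇒ p=51, q=10
fundamental: x₁=51, y₁=10  (since 2601 − 26·100 = 1)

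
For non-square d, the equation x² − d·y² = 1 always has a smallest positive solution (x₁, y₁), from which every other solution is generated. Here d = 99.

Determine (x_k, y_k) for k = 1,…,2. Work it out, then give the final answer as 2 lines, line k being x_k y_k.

10 1
199 20

√99 → a₀=9, period (1,18); ℓ=2 even so k=1
i=0: a=9 ⇒ p=9, q=1
i=1: a=1 ⇒ p=10, q=1
fundamental: x₁=10, y₁=1  (since 100 − 99·1 = 1)
n=2: (10,1)∘(10,1) = (10·10+99·1·1, 10·1+1·10) = (199,20)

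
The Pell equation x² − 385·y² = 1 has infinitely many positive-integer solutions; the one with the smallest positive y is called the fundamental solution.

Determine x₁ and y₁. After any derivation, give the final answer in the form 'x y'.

95831 4884

√385 → a₀=19, period (1,1,1,1,1,…,1,1,38); ℓ=16 even so k=15
i=0: a=19 ⇒ p=19, q=1
i=1: a=1 ⇒ p=20, q=1
i=2: a=1 ⇒ p=39, q=2
i=3: a=1 ⇒ p=59, q=3
…
i=5: a=1 ⇒ p=157, q=8
i=6: a=3 ⇒ p=569, q=29
i=7: a=1 ⇒ p=726, q=37
i=8: a=2 ⇒ p=2021, q=103
i=9: a=1 ⇒ p=2747, q=140
i=10: a=3 ⇒ p=10262, q=523
i=11: a=1 ⇒ p=13009, q=663
i=12: a=1 ⇒ p=23271, q=1186
i=13: a=1 ⇒ p=36280, q=1849
i=14: a=1 ⇒ p=59551, q=3035
i=15: a=1 ⇒ p=95831, q=4884
→ (95831, 4884).  Check: 95831²=9183580561, 385·4884²=9183580560, difference 1.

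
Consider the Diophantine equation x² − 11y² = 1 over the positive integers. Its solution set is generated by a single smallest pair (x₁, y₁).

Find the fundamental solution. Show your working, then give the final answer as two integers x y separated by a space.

10 3

[3; 3,6] for √11; ℓ=2 ⇒ convergent index 1
i=0: a=3 ⇒ p=3, q=1
i=1: a=3 ⇒ p=10, q=3
→ (10, 3).  Check: 10²=100, 11·3²=99, difference 1.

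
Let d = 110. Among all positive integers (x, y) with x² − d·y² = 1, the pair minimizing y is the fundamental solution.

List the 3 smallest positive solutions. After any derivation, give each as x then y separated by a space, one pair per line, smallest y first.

21 2
881 84
36981 3526

d=110: √d = [10; 2,20] (ℓ=2, even), read p_1/q_1
k=0  a_k=10  p_k/q_k = 10/1
k=1  a_k=2  p_k/q_k = 21/2
→ (21, 2).  Check: 21²=441, 110·2²=440, difference 1.
n=2: (21,2)∘(21,2) = (21·21+110·2·2, 21·2+2·21) = (881,84)
n=3: (881,84)∘(21,2) = (21·881+110·2·84, 21·84+2·881) = (36981,3526)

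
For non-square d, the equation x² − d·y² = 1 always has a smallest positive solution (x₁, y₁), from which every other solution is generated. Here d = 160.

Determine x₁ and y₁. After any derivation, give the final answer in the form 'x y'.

721 57

[12; 1,1,1,5,1,1,1,24] for √160; ℓ=8 ⇒ convergent index 7
k=0  a_k=12  p_k/q_k = 12/1
…
k=2  a_k=1  p_k/q_k = 25/2
k=3  a_k=1  p_k/q_k = 38/3
…
k=6  a_k=1  p_k/q_k = 468/37
k=7  a_k=1  p_k/q_k = 721/57
(x₁, y₁) = (721, 57);  721² − 160·57² = 1 ✓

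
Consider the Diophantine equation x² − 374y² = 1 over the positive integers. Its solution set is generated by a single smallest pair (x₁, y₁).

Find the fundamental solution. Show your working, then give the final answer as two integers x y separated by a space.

√374 = [19; 2,1,18,1,2,38, …], period ℓ=6 (even) → k=5
step 0: (19, 1)  from 19·(1,0) + (0,1)
…
step 2: (58, 3)  from 1·(39,2) + (19,1)
…
step 4: (1141, 59)  from 1·(1083,56) + (58,3)
step 5: (3365, 174)  from 2·(1141,59) + (1083,56)
(x₁, y₁) = (3365, 174);  3365² − 374·174² = 1 ✓

3365 174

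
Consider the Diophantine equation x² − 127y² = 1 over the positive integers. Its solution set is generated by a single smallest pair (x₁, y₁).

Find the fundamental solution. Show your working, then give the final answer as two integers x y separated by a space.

d=127: √d = [11; 3,1,2,2,7,11,7,2,2,1,3,22] (ℓ=12, even), read p_11/q_11
step 0: (11, 1)  from 11·(1,0) + (0,1)
…
step 5: (2175, 193)  from 7·(293,26) + (124,11)
…
step 10: (1274561, 113099)  from 1·(906941,80478) + (367620,32621)
step 11: (4730624, 419775)  from 3·(1274561,113099) + (906941,80478)
fundamental: x₁=4730624, y₁=419775  (since 22378803429376 − 127·176211050625 = 1)

4730624 419775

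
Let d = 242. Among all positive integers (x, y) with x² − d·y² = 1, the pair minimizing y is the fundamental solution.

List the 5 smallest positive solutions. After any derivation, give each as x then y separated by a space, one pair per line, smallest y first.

19601 1260
768398401 49394520
30122754096401 1936363971780
1180872205318713601 75909340372325040
46292552162781456490001 2975797959339522246300

d=242: √d = [15; 1,1,3,1,14,1,3,1,1,30] (ℓ=10, even), read p_9/q_9
i=0: a=15 ⇒ p=15, q=1
i=1: a=1 ⇒ p=16, q=1
…
i=5: a=14 ⇒ p=2069, q=133
…
i=8: a=1 ⇒ p=10905, q=701
i=9: a=1 ⇒ p=19601, q=1260
fundamental: x₁=19601, y₁=1260  (since 384199201 − 242·1587600 = 1)
k=2:  x_2 = 19601·19601+242·1260·1260 = 768398401,  y_2 = 19601·1260+1260·19601 = 49394520
k=3:  x_3 = 19601·768398401+242·1260·49394520 = 30122754096401,  y_3 = 19601·49394520+1260·768398401 = 1936363971780
k=4:  x_4 = 19601·30122754096401+242·1260·1936363971780 = 1180872205318713601,  y_4 = 19601·1936363971780+1260·30122754096401 = 75909340372325040
k=5:  x_5 = 19601·1180872205318713601+242·1260·75909340372325040 = 46292552162781456490001,  y_5 = 19601·75909340372325040+1260·1180872205318713601 = 2975797959339522246300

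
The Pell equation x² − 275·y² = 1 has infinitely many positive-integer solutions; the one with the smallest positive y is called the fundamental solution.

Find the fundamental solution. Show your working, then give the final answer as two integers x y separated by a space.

√275 = [16; 1,1,2,1,1,32, …], period ℓ=6 (even) → k=5
k=0  a_k=16  p_k/q_k = 16/1
k=1  a_k=1  p_k/q_k = 17/1
k=2  a_k=1  p_k/q_k = 33/2
k=3  a_k=2  p_k/q_k = 83/5
k=4  a_k=1  p_k/q_k = 116/7
k=5  a_k=1  p_k/q_k = 199/12
fundamental: x₁=199, y₁=12  (since 39601 − 275·144 = 1)

199 12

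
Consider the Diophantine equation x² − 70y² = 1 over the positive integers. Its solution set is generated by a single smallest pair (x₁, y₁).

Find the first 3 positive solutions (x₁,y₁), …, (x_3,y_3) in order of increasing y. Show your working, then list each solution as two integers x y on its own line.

251 30
126001 15060
63252251 7560090

√70 → a₀=8, period (2,1,2,1,2,16); ℓ=6 even so k=5
i=0: a=8 ⇒ p=8, q=1
i=1: a=2 ⇒ p=17, q=2
i=2: a=1 ⇒ p=25, q=3
i=3: a=2 ⇒ p=67, q=8
i=4: a=1 ⇒ p=92, q=11
i=5: a=2 ⇒ p=251, q=30
→ (251, 30).  Check: 251²=63001, 70·30²=63000, difference 1.
k=2:  x_2 = 251·251+70·30·30 = 126001,  y_2 = 251·30+30·251 = 15060
k=3:  x_3 = 251·126001+70·30·15060 = 63252251,  y_3 = 251·15060+30·126001 = 7560090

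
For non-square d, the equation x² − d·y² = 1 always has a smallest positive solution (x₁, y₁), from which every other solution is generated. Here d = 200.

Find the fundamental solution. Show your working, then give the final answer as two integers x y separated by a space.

√200 = [14; 7,28, …], period ℓ=2 (even) → k=1
a_0=14:  p_0=14·1+0=14,  q_0=14·0+1=1
a_1=7:  p_1=7·14+1=99,  q_1=7·1+0=7
(x₁, y₁) = (99, 7);  99² − 200·7² = 1 ✓

99 7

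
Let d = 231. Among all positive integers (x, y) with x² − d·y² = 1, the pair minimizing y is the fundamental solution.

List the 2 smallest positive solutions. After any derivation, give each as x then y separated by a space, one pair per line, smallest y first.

76 5
11551 760

√231 → a₀=15, period (5,30); ℓ=2 even so k=1
i=0: a=15 ⇒ p=15, q=1
i=1: a=5 ⇒ p=76, q=5
fundamental: x₁=76, y₁=5  (since 5776 − 231·25 = 1)
n=2: (76,5)∘(76,5) = (76·76+231·5·5, 76·5+5·76) = (11551,760)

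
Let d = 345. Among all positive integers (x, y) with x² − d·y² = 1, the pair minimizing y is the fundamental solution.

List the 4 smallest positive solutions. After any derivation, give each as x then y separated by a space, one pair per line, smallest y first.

6761 364
91422241 4922008
1236211536041 66555391812
16716052298924161 899962003159856

[18; 1,1,2,1,6,1,2,1,1,36] for √345; ℓ=10 ⇒ convergent index 9
a_0=18:  p_0=18·1+0=18,  q_0=18·0+1=1
…
a_2=1:  p_2=1·19+18=37,  q_2=1·1+1=2
a_3=2:  p_3=2·37+19=93,  q_3=2·2+1=5
…
a_5=6:  p_5=6·130+93=873,  q_5=6·7+5=47
a_6=1:  p_6=1·873+130=1003,  q_6=1·47+7=54
a_7=2:  p_7=2·1003+873=2879,  q_7=2·54+47=155
a_8=1:  p_8=1·2879+1003=3882,  q_8=1·155+54=209
a_9=1:  p_9=1·3882+2879=6761,  q_9=1·209+155=364
→ (6761, 364).  Check: 6761²=45711121, 345·364²=45711120, difference 1.
(6761+364√345)^2 = 91422241 + 4922008√345
(6761+364√345)^3 = 1236211536041 + 66555391812√345
(6761+364√345)^4 = 16716052298924161 + 899962003159856√345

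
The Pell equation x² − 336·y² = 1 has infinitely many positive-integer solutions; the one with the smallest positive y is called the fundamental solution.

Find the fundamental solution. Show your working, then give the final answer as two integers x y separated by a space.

55 3

√336 → a₀=18, period (3,36); ℓ=2 even so k=1
i=0: a=18 ⇒ p=18, q=1
i=1: a=3 ⇒ p=55, q=3
(x₁, y₁) = (55, 3);  55² − 336·3² = 1 ✓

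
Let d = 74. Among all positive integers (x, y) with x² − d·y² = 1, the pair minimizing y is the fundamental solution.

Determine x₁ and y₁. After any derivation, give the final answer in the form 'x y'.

[8; 1,1,1,1,16] for √74; ℓ=5 ⇒ convergent index 9
step 0: (8, 1)  from 8·(1,0) + (0,1)
step 1: (9, 1)  from 1·(8,1) + (1,0)
step 2: (17, 2)  from 1·(9,1) + (8,1)
…
step 4: (43, 5)  from 1·(26,3) + (17,2)
step 5: (714, 83)  from 16·(43,5) + (26,3)
step 6: (757, 88)  from 1·(714,83) + (43,5)
step 7: (1471, 171)  from 1·(757,88) + (714,83)
step 8: (2228, 259)  from 1·(1471,171) + (757,88)
step 9: (3699, 430)  from 1·(2228,259) + (1471,171)
(x₁, y₁) = (3699, 430);  3699² − 74·430² = 1 ✓

3699 430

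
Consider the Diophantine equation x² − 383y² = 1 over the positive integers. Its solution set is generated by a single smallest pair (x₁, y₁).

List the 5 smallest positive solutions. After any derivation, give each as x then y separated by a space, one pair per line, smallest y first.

18768 959
704475647 35997024
26443197867024 1351184291905
992571874432137217 50718053544949056
37257177852241504710288 1903752856512023474111

[19; 1,1,3,19,3,1,1,38] for √383; ℓ=8 ⇒ convergent index 7
i=0: a=19 ⇒ p=19, q=1
…
i=3: a=3 ⇒ p=137, q=7
i=4: a=19 ⇒ p=2642, q=135
…
i=6: a=1 ⇒ p=10705, q=547
i=7: a=1 ⇒ p=18768, q=959
(x₁, y₁) = (18768, 959);  18768² − 383·959² = 1 ✓
(18768+959√383)^2 = 704475647 + 35997024√383
(18768+959√383)^3 = 26443197867024 + 1351184291905√383
(18768+959√383)^4 = 992571874432137217 + 50718053544949056√383
(18768+959√383)^5 = 37257177852241504710288 + 1903752856512023474111√383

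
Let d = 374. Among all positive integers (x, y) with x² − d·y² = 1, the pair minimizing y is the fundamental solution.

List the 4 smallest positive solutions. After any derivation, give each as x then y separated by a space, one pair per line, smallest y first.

3365 174
22646449 1171020
152410598405 7880964426
1025723304619201 53038889415960

d=374: √d = [19; 2,1,18,1,2,38] (ℓ=6, even), read p_5/q_5
a_0=19:  p_0=19·1+0=19,  q_0=19·0+1=1
…
a_4=1:  p_4=1·1083+58=1141,  q_4=1·56+3=59
a_5=2:  p_5=2·1141+1083=3365,  q_5=2·59+56=174
(x₁, y₁) = (3365, 174);  3365² − 374·174² = 1 ✓
(x_2, y_2) = (3365·3365 + 374·174·174, 3365·174 + 174·3365) = (22646449, 1171020)
(x_3, y_3) = (3365·22646449 + 374·174·1171020, 3365·1171020 + 174·22646449) = (152410598405, 7880964426)
(x_4, y_4) = (3365·152410598405 + 374·174·7880964426, 3365·7880964426 + 174·152410598405) = (1025723304619201, 53038889415960)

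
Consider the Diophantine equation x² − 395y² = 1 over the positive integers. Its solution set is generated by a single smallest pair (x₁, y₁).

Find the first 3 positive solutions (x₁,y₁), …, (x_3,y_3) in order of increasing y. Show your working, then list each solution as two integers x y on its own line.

√395 = [19; 1,6,1,38, …], period ℓ=4 (even) → k=3
i=0: a=19 ⇒ p=19, q=1
…
i=2: a=6 ⇒ p=139, q=7
i=3: a=1 ⇒ p=159, q=8
(x₁, y₁) = (159, 8);  159² − 395·8² = 1 ✓
n=2: (159,8)∘(159,8) = (159·159+395·8·8, 159·8+8·159) = (50561,2544)
n=3: (50561,2544)∘(159,8) = (159·50561+395·8·2544, 159·2544+8·50561) = (16078239,808984)

159 8
50561 2544
16078239 808984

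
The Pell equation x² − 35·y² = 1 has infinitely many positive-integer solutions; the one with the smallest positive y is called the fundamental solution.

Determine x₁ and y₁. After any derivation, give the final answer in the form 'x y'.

d=35: √d = [5; 1,10] (ℓ=2, even), read p_1/q_1
k=0  a_k=5  p_k/q_k = 5/1
k=1  a_k=1  p_k/q_k = 6/1
→ (6, 1).  Check: 6²=36, 35·1²=35, difference 1.

6 1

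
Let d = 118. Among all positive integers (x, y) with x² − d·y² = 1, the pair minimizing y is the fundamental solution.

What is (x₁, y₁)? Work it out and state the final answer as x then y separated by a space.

[10; 1,6,3,2,10,2,3,6,1,20] for √118; ℓ=10 ⇒ convergent index 9
i=0: a=10 ⇒ p=10, q=1
i=1: a=1 ⇒ p=11, q=1
i=2: a=6 ⇒ p=76, q=7
i=3: a=3 ⇒ p=239, q=22
i=4: a=2 ⇒ p=554, q=51
i=5: a=10 ⇒ p=5779, q=532
i=6: a=2 ⇒ p=12112, q=1115
…
i=8: a=6 ⇒ p=264802, q=24377
i=9: a=1 ⇒ p=306917, q=28254
(x₁, y₁) = (306917, 28254);  306917² − 118·28254² = 1 ✓

306917 28254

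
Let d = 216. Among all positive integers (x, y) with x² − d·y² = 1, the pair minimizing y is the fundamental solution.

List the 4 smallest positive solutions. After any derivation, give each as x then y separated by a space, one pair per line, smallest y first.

d=216: √d = [14; 1,2,3,2,1,28] (ℓ=6, even), read p_5/q_5
k=0  a_k=14  p_k/q_k = 14/1
k=1  a_k=1  p_k/q_k = 15/1
k=2  a_k=2  p_k/q_k = 44/3
k=3  a_k=3  p_k/q_k = 147/10
k=4  a_k=2  p_k/q_k = 338/23
k=5  a_k=1  p_k/q_k = 485/33
(x₁, y₁) = (485, 33);  485² − 216·33² = 1 ✓
(x_2, y_2) = (485·485 + 216·33·33, 485·33 + 33·485) = (470449, 32010)
(x_3, y_3) = (485·470449 + 216·33·32010, 485·32010 + 33·470449) = (456335045, 31049667)
(x_4, y_4) = (485·456335045 + 216·33·31049667, 485·31049667 + 33·456335045) = (442644523201, 30118144980)

485 33
470449 32010
456335045 31049667
442644523201 30118144980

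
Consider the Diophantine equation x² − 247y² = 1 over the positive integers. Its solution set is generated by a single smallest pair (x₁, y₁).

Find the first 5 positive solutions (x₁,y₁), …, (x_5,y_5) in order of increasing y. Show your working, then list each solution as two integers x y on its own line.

√247 → a₀=15, period (1,2,1,1,9,1,9,1,1,2,1,30); ℓ=12 even so k=11
a_0=15:  p_0=15·1+0=15,  q_0=15·0+1=1
a_1=1:  p_1=1·15+1=16,  q_1=1·1+0=1
…
a_4=1:  p_4=1·63+47=110,  q_4=1·4+3=7
…
a_8=1:  p_8=1·11520+1163=12683,  q_8=1·733+74=807
…
a_10=2:  p_10=2·24203+12683=61089,  q_10=2·1540+807=3887
a_11=1:  p_11=1·61089+24203=85292,  q_11=1·3887+1540=5427
→ (85292, 5427).  Check: 85292²=7274725264, 247·5427²=7274725263, difference 1.
n=2: (85292,5427)∘(85292,5427) = (85292·85292+247·5427·5427, 85292·5427+5427·85292) = (14549450527,925759368)
n=3: (14549450527,925759368)∘(85292,5427) = (85292·14549450527+247·5427·925759368, 85292·925759368+5427·14549450527) = (2481903468612476,157919736025485)
n=4: (2481903468612476,157919736025485)∘(85292,5427) = (85292·2481903468612476+247·5427·157919736025485, 85292·157919736025485+5427·2481903468612476) = (423373021275241155457,26938580249245573872)
n=5: (423373021275241155457,26938580249245573872)∘(85292,5427) = (85292·423373021275241155457+247·5427·26938580249245573872, 85292·26938580249245573872+5427·423373021275241155457) = (72220663458733833793864412,4595290773079387237355763)

85292 5427
14549450527 925759368
2481903468612476 157919736025485
423373021275241155457 26938580249245573872
72220663458733833793864412 4595290773079387237355763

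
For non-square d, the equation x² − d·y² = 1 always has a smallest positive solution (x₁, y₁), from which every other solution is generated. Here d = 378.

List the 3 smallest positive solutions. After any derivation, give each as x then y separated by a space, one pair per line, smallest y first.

d=378: √d = [19; 2,3,1,4,1,3,2,38] (ℓ=8, even), read p_7/q_7
a_0=19:  p_0=19·1+0=19,  q_0=19·0+1=1
…
a_3=1:  p_3=1·136+39=175,  q_3=1·7+2=9
…
a_6=3:  p_6=3·1011+836=3869,  q_6=3·52+43=199
a_7=2:  p_7=2·3869+1011=8749,  q_7=2·199+52=450
(x₁, y₁) = (8749, 450);  8749² − 378·450² = 1 ✓
(x_2, y_2) = (8749·8749 + 378·450·450, 8749·450 + 450·8749) = (153090001, 7874100)
(x_3, y_3) = (8749·153090001 + 378·450·7874100, 8749·7874100 + 450·153090001) = (2678768828749, 137781001350)

8749 450
153090001 7874100
2678768828749 137781001350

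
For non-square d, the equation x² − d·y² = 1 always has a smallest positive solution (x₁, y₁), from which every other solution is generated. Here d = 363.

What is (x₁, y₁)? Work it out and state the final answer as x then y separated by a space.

√363 → a₀=19, period (19,38); ℓ=2 even so k=1
a_0=19:  p_0=19·1+0=19,  q_0=19·0+1=1
a_1=19:  p_1=19·19+1=362,  q_1=19·1+0=19
(x₁, y₁) = (362, 19);  362² − 363·19² = 1 ✓

362 19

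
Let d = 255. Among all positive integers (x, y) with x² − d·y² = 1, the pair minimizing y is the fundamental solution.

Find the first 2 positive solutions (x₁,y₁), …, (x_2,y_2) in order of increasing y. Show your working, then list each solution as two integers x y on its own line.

16 1
511 32

[15; 1,30] for √255; ℓ=2 ⇒ convergent index 1
step 0: (15, 1)  from 15·(1,0) + (0,1)
step 1: (16, 1)  from 1·(15,1) + (1,0)
→ (16, 1).  Check: 16²=256, 255·1²=255, difference 1.
(16+1√255)^2 = 511 + 32√255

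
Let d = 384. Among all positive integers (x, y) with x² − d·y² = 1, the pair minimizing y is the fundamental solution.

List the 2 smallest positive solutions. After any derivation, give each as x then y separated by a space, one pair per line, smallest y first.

[19; 1,1,2,9,2,1,1,38] for √384; ℓ=8 ⇒ convergent index 7
a_0=19:  p_0=19·1+0=19,  q_0=19·0+1=1
a_1=1:  p_1=1·19+1=20,  q_1=1·1+0=1
a_2=1:  p_2=1·20+19=39,  q_2=1·1+1=2
…
a_4=9:  p_4=9·98+39=921,  q_4=9·5+2=47
a_5=2:  p_5=2·921+98=1940,  q_5=2·47+5=99
a_6=1:  p_6=1·1940+921=2861,  q_6=1·99+47=146
a_7=1:  p_7=1·2861+1940=4801,  q_7=1·146+99=245
fundamental: x₁=4801, y₁=245  (since 23049601 − 384·60025 = 1)
(x_2, y_2) = (4801·4801 + 384·245·245, 4801·245 + 245·4801) = (46099201, 2352490)

4801 245
46099201 2352490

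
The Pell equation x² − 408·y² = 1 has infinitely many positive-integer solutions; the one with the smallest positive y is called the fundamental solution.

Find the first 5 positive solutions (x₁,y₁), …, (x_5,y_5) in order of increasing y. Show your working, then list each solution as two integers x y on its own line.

101 5
20401 1010
4120901 204015
832401601 41210020
168141002501 8324220025

[20; 5,40] for √408; ℓ=2 ⇒ convergent index 1
k=0  a_k=20  p_k/q_k = 20/1
k=1  a_k=5  p_k/q_k = 101/5
→ (101, 5).  Check: 101²=10201, 408·5²=10200, difference 1.
(x_2, y_2) = (101·101 + 408·5·5, 101·5 + 5·101) = (20401, 1010)
(x_3, y_3) = (101·20401 + 408·5·1010, 101·1010 + 5·20401) = (4120901, 204015)
(x_4, y_4) = (101·4120901 + 408·5·204015, 101·204015 + 5·4120901) = (832401601, 41210020)
(x_5, y_5) = (101·832401601 + 408·5·41210020, 101·41210020 + 5·832401601) = (168141002501, 8324220025)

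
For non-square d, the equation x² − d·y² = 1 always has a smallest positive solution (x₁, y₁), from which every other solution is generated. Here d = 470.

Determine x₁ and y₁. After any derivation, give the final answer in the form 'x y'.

√470 → a₀=21, period (1,2,8,2,1,42); ℓ=6 even so k=5
k=0  a_k=21  p_k/q_k = 21/1
k=1  a_k=1  p_k/q_k = 22/1
k=2  a_k=2  p_k/q_k = 65/3
…
k=4  a_k=2  p_k/q_k = 1149/53
k=5  a_k=1  p_k/q_k = 1691/78
(x₁, y₁) = (1691, 78);  1691² − 470·78² = 1 ✓

1691 78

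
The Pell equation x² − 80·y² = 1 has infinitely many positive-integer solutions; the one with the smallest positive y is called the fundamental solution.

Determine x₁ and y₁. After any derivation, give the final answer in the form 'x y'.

√80 → a₀=8, period (1,16); ℓ=2 even so k=1
step 0: (8, 1)  from 8·(1,0) + (0,1)
step 1: (9, 1)  from 1·(8,1) + (1,0)
→ (9, 1).  Check: 9²=81, 80·1²=80, difference 1.

9 1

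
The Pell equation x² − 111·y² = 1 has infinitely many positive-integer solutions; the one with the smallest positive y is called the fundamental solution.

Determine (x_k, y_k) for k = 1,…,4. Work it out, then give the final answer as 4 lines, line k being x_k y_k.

295 28
174049 16520
102688615 9746772
60586108801 5750578960

d=111: √d = [10; 1,1,6,1,1,20] (ℓ=6, even), read p_5/q_5
a_0=10:  p_0=10·1+0=10,  q_0=10·0+1=1
…
a_4=1:  p_4=1·137+21=158,  q_4=1·13+2=15
a_5=1:  p_5=1·158+137=295,  q_5=1·15+13=28
→ (295, 28).  Check: 295²=87025, 111·28²=87024, difference 1.
k=2:  x_2 = 295·295+111·28·28 = 174049,  y_2 = 295·28+28·295 = 16520
k=3:  x_3 = 295·174049+111·28·16520 = 102688615,  y_3 = 295·16520+28·174049 = 9746772
k=4:  x_4 = 295·102688615+111·28·9746772 = 60586108801,  y_4 = 295·9746772+28·102688615 = 5750578960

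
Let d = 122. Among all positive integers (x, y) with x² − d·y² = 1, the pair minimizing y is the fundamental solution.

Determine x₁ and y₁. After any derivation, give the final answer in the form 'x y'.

√122 = [11; 22, …], period ℓ=1 (odd) → k=1
i=0: a=11 ⇒ p=11, q=1
i=1: a=22 ⇒ p=243, q=22
fundamental: x₁=243, y₁=22  (since 59049 − 122·484 = 1)

243 22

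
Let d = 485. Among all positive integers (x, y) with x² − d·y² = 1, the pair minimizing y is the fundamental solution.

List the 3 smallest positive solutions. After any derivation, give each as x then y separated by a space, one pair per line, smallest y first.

969 44
1877921 85272
3639409929 165257092

d=485: √d = [22; 44] (ℓ=1, odd), read p_1/q_1
k=0  a_k=22  p_k/q_k = 22/1
k=1  a_k=44  p_k/q_k = 969/44
fundamental: x₁=969, y₁=44  (since 938961 − 485·1936 = 1)
n=2: (969,44)∘(969,44) = (969·969+485·44·44, 969·44+44·969) = (1877921,85272)
n=3: (1877921,85272)∘(969,44) = (969·1877921+485·44·85272, 969·85272+44·1877921) = (3639409929,165257092)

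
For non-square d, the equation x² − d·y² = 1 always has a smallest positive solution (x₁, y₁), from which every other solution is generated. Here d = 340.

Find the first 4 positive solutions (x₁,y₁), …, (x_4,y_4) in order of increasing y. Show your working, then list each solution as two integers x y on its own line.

285769 15498
163327842721 8857695924
93348068572789129 5062509812995614
53351968415791425367681 2893416733491029538408

√340 → a₀=18, period (2,3,1,1,1,…,3,2,36); ℓ=14 even so k=13
i=0: a=18 ⇒ p=18, q=1
i=1: a=2 ⇒ p=37, q=2
…
i=6: a=1 ⇒ p=756, q=41
i=7: a=8 ⇒ p=6509, q=353
i=8: a=1 ⇒ p=7265, q=394
…
i=10: a=1 ⇒ p=21039, q=1141
…
i=12: a=3 ⇒ p=125478, q=6805
i=13: a=2 ⇒ p=285769, q=15498
→ (285769, 15498).  Check: 285769²=81663921361, 340·15498²=81663921360, difference 1.
(x_2, y_2) = (285769·285769 + 340·15498·15498, 285769·15498 + 15498·285769) = (163327842721, 8857695924)
(x_3, y_3) = (285769·163327842721 + 340·15498·8857695924, 285769·8857695924 + 15498·163327842721) = (93348068572789129, 5062509812995614)
(x_4, y_4) = (285769·93348068572789129 + 340·15498·5062509812995614, 285769·5062509812995614 + 15498·93348068572789129) = (53351968415791425367681, 2893416733491029538408)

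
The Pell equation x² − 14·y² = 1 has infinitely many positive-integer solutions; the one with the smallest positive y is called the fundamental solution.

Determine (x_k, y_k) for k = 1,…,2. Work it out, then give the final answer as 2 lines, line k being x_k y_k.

√14 = [3; 1,2,1,6, …], period ℓ=4 (even) → k=3
k=0  a_k=3  p_k/q_k = 3/1
k=1  a_k=1  p_k/q_k = 4/1
k=2  a_k=2  p_k/q_k = 11/3
k=3  a_k=1  p_k/q_k = 15/4
(x₁, y₁) = (15, 4);  15² − 14·4² = 1 ✓
n=2: (15,4)∘(15,4) = (15·15+14·4·4, 15·4+4·15) = (449,120)

15 4
449 120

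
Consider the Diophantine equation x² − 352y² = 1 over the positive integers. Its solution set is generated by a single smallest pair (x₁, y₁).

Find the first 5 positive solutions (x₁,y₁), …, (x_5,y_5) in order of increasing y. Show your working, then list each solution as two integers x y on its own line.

77617 4137
12048797377 642203058
1870383011943601 99691749501435
290347036464004160257 15475549041463557732
45071731856582838801391537 2402331379802862171467853

√352 → a₀=18, period (1,3,5,9,5,3,1,36); ℓ=8 even so k=7
a_0=18:  p_0=18·1+0=18,  q_0=18·0+1=1
a_1=1:  p_1=1·18+1=19,  q_1=1·1+0=1
…
a_4=9:  p_4=9·394+75=3621,  q_4=9·21+4=193
a_5=5:  p_5=5·3621+394=18499,  q_5=5·193+21=986
a_6=3:  p_6=3·18499+3621=59118,  q_6=3·986+193=3151
a_7=1:  p_7=1·59118+18499=77617,  q_7=1·3151+986=4137
fundamental: x₁=77617, y₁=4137  (since 6024398689 − 352·17114769 = 1)
(x_2, y_2) = (77617·77617 + 352·4137·4137, 77617·4137 + 4137·77617) = (12048797377, 642203058)
(x_3, y_3) = (77617·12048797377 + 352·4137·642203058, 77617·642203058 + 4137·12048797377) = (1870383011943601, 99691749501435)
(x_4, y_4) = (77617·1870383011943601 + 352·4137·99691749501435, 77617·99691749501435 + 4137·1870383011943601) = (290347036464004160257, 15475549041463557732)
(x_5, y_5) = (77617·290347036464004160257 + 352·4137·15475549041463557732, 77617·15475549041463557732 + 4137·290347036464004160257) = (45071731856582838801391537, 2402331379802862171467853)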